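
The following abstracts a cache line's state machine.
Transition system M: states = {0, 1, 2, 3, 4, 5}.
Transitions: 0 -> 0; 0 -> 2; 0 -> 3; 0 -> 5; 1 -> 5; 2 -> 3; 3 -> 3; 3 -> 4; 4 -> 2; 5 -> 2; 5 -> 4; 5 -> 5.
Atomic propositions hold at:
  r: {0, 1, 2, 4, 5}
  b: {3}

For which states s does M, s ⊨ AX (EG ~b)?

{1}

Sat(~b) = {0, 1, 2, 4, 5}
EG ~b: greatest fixpoint, start Z0 = {0, 1, 2, 4, 5}, keep only states in Sat with some successor in Z. Z1 = {0, 1, 4, 5}; Z2 = {0, 1, 5}; fixed.
Sat(EG ~b) = {0, 1, 5}
Sat(AX (EG ~b)) = {s : every successor in {0, 1, 5}} = {1}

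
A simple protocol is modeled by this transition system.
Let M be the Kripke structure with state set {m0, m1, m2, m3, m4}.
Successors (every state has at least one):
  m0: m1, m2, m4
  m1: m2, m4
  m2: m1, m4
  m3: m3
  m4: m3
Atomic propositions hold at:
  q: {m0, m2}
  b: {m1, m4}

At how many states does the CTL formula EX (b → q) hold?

Sat(b → q) = {m0, m2, m3}
Sat(EX (b → q)) = {s : some successor in {m0, m2, m3}} = {m0, m1, m3, m4}
|Sat(EX (b → q))| = |{m0, m1, m3, m4}| = 4.

4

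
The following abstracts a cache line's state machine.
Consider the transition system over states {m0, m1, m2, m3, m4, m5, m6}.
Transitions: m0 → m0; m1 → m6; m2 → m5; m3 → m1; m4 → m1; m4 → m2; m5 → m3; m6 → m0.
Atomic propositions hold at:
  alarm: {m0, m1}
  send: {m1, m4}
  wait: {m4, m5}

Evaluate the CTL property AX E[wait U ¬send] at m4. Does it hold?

No

Sat(¬send) = {m0, m2, m3, m5, m6}
E[wait U ¬send]: least fixpoint, start Z0 = Sat(¬send) = {m0, m2, m3, m5, m6}, add states in Sat(wait) with some successor in Z. Z1 = {m0, m2, m3, m4, m5, m6}; fixed.
Sat(E[wait U ¬send]) = {m0, m2, m3, m4, m5, m6}
Sat(AX E[wait U ¬send]) = {s : every successor in {m0, m2, m3, m4, m5, m6}} = {m0, m1, m2, m5, m6}
m4 ∉ Sat(AX E[wait U ¬send]) = {m0, m1, m2, m5, m6}, so the formula does not hold at m4.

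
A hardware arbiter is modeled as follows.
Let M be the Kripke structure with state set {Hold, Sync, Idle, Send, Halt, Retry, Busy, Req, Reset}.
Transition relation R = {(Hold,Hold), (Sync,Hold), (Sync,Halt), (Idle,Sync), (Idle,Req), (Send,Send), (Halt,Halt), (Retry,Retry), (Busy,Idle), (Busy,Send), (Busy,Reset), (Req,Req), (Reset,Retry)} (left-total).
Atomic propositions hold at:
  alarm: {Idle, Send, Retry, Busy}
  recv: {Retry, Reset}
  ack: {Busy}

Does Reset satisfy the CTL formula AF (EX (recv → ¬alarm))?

Sat(¬alarm) = {Hold, Sync, Halt, Req, Reset}
Sat(recv → ¬alarm) = {Hold, Sync, Idle, Send, Halt, Busy, Req, Reset}
Sat(EX (recv → ¬alarm)) = {s : some successor in {Hold, Sync, Idle, Send, Halt, Busy, Req, Reset}} = {Hold, Sync, Idle, Send, Halt, Busy, Req}
AF (EX (recv → ¬alarm)): least fixpoint, start Z0 = {Hold, Sync, Idle, Send, Halt, Busy, Req}, add states with every successor in Z. Already a fixed point.
Sat(AF (EX (recv → ¬alarm))) = {Hold, Sync, Idle, Send, Halt, Busy, Req}
Reset ∉ Sat(AF (EX (recv → ¬alarm))) = {Hold, Sync, Idle, Send, Halt, Busy, Req}, so the formula does not hold at Reset.

No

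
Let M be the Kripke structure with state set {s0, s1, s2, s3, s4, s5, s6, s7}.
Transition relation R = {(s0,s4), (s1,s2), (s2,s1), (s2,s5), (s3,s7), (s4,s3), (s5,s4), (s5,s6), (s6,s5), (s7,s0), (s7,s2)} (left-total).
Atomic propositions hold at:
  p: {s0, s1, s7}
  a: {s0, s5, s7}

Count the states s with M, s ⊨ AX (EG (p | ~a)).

5

Sat(~a) = {s1, s2, s3, s4, s6}
Sat(p | ~a) = {s0, s1, s2, s3, s4, s6, s7}
EG (p | ~a): greatest fixpoint, start Z0 = {s0, s1, s2, s3, s4, s6, s7}, keep only states in Sat with some successor in Z. Z1 = {s0, s1, s2, s3, s4, s7}; fixed.
Sat(EG (p | ~a)) = {s0, s1, s2, s3, s4, s7}
Sat(AX (EG (p | ~a))) = {s : every successor in {s0, s1, s2, s3, s4, s7}} = {s0, s1, s3, s4, s7}
|Sat(AX (EG (p | ~a)))| = |{s0, s1, s3, s4, s7}| = 5.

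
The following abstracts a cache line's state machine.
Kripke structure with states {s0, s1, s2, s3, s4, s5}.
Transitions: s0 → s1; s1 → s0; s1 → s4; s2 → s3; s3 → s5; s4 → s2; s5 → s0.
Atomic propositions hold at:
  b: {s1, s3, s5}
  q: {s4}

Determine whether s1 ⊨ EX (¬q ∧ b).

Sat(¬q) = {s0, s1, s2, s3, s5}
Sat(¬q ∧ b) = {s1, s3, s5}
Sat(EX (¬q ∧ b)) = {s : some successor in {s1, s3, s5}} = {s0, s2, s3}
s1 ∉ Sat(EX (¬q ∧ b)) = {s0, s2, s3}, so the formula does not hold at s1.

No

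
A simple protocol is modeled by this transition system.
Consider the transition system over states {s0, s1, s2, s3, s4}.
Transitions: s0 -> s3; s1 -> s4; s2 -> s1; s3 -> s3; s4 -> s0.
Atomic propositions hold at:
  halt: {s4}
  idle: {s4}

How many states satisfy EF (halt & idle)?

Sat(halt & idle) = {s4}
EF (halt & idle): least fixpoint, start Z0 = {s4}, add states with some successor in Z. Z1 = {s1, s4}; Z2 = {s1, s2, s4}; fixed.
Sat(EF (halt & idle)) = {s1, s2, s4}
|Sat(EF (halt & idle))| = |{s1, s2, s4}| = 3.

3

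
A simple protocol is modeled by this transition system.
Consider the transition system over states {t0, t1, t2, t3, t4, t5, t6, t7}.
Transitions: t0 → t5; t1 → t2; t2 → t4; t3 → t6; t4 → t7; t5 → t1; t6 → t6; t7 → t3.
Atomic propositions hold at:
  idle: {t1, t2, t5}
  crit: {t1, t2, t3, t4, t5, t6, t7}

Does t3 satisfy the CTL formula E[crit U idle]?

E[crit U idle]: least fixpoint, start Z0 = Sat(idle) = {t1, t2, t5}, add states in Sat(crit) with some successor in Z. Already a fixed point.
Sat(E[crit U idle]) = {t1, t2, t5}
t3 ∉ Sat(E[crit U idle]) = {t1, t2, t5}, so the formula does not hold at t3.

No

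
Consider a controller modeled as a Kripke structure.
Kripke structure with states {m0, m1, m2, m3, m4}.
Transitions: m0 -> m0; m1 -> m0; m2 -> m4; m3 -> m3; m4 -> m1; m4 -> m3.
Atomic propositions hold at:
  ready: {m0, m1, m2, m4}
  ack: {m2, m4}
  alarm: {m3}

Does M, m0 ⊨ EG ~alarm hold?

Yes

Sat(~alarm) = {m0, m1, m2, m4}
EG ~alarm: greatest fixpoint, start Z0 = {m0, m1, m2, m4}, keep only states in Sat with some successor in Z. Already a fixed point.
Sat(EG ~alarm) = {m0, m1, m2, m4}
m0 ∈ Sat(EG ~alarm) = {m0, m1, m2, m4}, so the formula holds at m0.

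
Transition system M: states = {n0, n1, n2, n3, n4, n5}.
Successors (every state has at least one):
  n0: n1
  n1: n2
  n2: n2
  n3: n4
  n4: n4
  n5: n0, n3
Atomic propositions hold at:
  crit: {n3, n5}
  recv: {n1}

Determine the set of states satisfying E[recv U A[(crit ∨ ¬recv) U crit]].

Sat(¬recv) = {n0, n2, n3, n4, n5}
Sat(crit ∨ ¬recv) = {n0, n2, n3, n4, n5}
A[(crit ∨ ¬recv) U crit]: least fixpoint, start Z0 = Sat(crit) = {n3, n5}, add states in Sat(crit ∨ ¬recv) with every successor in Z. Already a fixed point.
Sat(A[(crit ∨ ¬recv) U crit]) = {n3, n5}
E[recv U A[(crit ∨ ¬recv) U crit]]: least fixpoint, start Z0 = Sat(A[(crit ∨ ¬recv) U crit]) = {n3, n5}, add states in Sat(recv) with some successor in Z. Already a fixed point.
Sat(E[recv U A[(crit ∨ ¬recv) U crit]]) = {n3, n5}

{n3, n5}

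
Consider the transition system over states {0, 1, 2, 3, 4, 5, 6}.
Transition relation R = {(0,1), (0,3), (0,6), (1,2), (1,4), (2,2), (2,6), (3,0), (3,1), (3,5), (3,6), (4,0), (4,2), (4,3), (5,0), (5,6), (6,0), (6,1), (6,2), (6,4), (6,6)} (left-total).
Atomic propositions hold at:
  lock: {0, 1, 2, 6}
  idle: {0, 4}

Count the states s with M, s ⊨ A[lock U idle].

A[lock U idle]: least fixpoint, start Z0 = Sat(idle) = {0, 4}, add states in Sat(lock) with every successor in Z. Already a fixed point.
Sat(A[lock U idle]) = {0, 4}
|Sat(A[lock U idle])| = |{0, 4}| = 2.

2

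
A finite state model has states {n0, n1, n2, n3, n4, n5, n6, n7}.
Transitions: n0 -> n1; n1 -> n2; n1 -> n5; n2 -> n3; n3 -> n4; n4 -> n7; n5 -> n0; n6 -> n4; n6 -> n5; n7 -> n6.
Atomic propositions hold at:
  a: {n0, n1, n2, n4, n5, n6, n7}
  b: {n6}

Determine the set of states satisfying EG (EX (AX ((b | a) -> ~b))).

{n0, n1, n5, n6, n7}

Sat(b | a) = {n0, n1, n2, n4, n5, n6, n7}
Sat(~b) = {n0, n1, n2, n3, n4, n5, n7}
Sat((b | a) -> ~b) = {n0, n1, n2, n3, n4, n5, n7}
Sat(AX ((b | a) -> ~b)) = {s : every successor in {n0, n1, n2, n3, n4, n5, n7}} = {n0, n1, n2, n3, n4, n5, n6}
Sat(EX (AX ((b | a) -> ~b))) = {s : some successor in {n0, n1, n2, n3, n4, n5, n6}} = {n0, n1, n2, n3, n5, n6, n7}
EG (EX (AX ((b | a) -> ~b))): greatest fixpoint, start Z0 = {n0, n1, n2, n3, n5, n6, n7}, keep only states in Sat with some successor in Z. Z1 = {n0, n1, n2, n5, n6, n7}; Z2 = {n0, n1, n5, n6, n7}; fixed.
Sat(EG (EX (AX ((b | a) -> ~b)))) = {n0, n1, n5, n6, n7}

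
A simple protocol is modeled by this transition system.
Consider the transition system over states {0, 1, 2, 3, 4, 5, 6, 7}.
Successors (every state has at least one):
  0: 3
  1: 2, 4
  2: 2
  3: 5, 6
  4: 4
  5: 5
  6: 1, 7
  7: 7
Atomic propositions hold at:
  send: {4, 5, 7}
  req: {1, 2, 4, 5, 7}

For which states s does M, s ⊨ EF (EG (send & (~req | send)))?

{0, 1, 3, 4, 5, 6, 7}

Sat(~req) = {0, 3, 6}
Sat(~req | send) = {0, 3, 4, 5, 6, 7}
Sat(send & (~req | send)) = {4, 5, 7}
EG (send & (~req | send)): greatest fixpoint, start Z0 = {4, 5, 7}, keep only states in Sat with some successor in Z. Already a fixed point.
Sat(EG (send & (~req | send))) = {4, 5, 7}
EF (EG (send & (~req | send))): least fixpoint, start Z0 = {4, 5, 7}, add states with some successor in Z. Z1 = {1, 3, 4, 5, 6, 7}; Z2 = {0, 1, 3, 4, 5, 6, 7}; fixed.
Sat(EF (EG (send & (~req | send)))) = {0, 1, 3, 4, 5, 6, 7}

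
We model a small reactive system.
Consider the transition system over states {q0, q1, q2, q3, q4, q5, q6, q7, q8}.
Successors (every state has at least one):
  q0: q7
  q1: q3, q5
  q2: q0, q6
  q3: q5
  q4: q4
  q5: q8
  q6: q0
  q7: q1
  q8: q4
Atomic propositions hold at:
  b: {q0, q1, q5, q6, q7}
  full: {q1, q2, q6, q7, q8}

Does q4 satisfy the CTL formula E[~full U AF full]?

No

Sat(~full) = {q0, q3, q4, q5}
AF full: least fixpoint, start Z0 = {q1, q2, q6, q7, q8}, add states with every successor in Z. Z1 = {q0, q1, q2, q5, q6, q7, q8}; Z2 = {q0, q1, q2, q3, q5, q6, q7, q8}; fixed.
Sat(AF full) = {q0, q1, q2, q3, q5, q6, q7, q8}
E[~full U AF full]: least fixpoint, start Z0 = Sat(AF full) = {q0, q1, q2, q3, q5, q6, q7, q8}, add states in Sat(~full) with some successor in Z. Already a fixed point.
Sat(E[~full U AF full]) = {q0, q1, q2, q3, q5, q6, q7, q8}
q4 ∉ Sat(E[~full U AF full]) = {q0, q1, q2, q3, q5, q6, q7, q8}, so the formula does not hold at q4.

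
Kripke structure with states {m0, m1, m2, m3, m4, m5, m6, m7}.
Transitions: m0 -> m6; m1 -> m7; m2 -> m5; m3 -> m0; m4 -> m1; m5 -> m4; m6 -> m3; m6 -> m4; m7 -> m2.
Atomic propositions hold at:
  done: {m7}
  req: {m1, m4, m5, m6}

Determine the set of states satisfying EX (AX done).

Sat(AX done) = {s : every successor in {m7}} = {m1}
Sat(EX (AX done)) = {s : some successor in {m1}} = {m4}

{m4}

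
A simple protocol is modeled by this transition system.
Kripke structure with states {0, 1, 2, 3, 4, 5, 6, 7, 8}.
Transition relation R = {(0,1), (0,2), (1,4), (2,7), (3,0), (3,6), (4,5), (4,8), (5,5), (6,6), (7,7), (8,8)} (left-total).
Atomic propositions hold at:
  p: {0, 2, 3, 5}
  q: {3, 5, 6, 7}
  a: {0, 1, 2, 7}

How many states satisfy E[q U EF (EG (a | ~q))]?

Sat(~q) = {0, 1, 2, 4, 8}
Sat(a | ~q) = {0, 1, 2, 4, 7, 8}
EG (a | ~q): greatest fixpoint, start Z0 = {0, 1, 2, 4, 7, 8}, keep only states in Sat with some successor in Z. Already a fixed point.
Sat(EG (a | ~q)) = {0, 1, 2, 4, 7, 8}
EF (EG (a | ~q)): least fixpoint, start Z0 = {0, 1, 2, 4, 7, 8}, add states with some successor in Z. Z1 = {0, 1, 2, 3, 4, 7, 8}; fixed.
Sat(EF (EG (a | ~q))) = {0, 1, 2, 3, 4, 7, 8}
E[q U EF (EG (a | ~q))]: least fixpoint, start Z0 = Sat(EF (EG (a | ~q))) = {0, 1, 2, 3, 4, 7, 8}, add states in Sat(q) with some successor in Z. Already a fixed point.
Sat(E[q U EF (EG (a | ~q))]) = {0, 1, 2, 3, 4, 7, 8}
|Sat(E[q U EF (EG (a | ~q))])| = |{0, 1, 2, 3, 4, 7, 8}| = 7.

7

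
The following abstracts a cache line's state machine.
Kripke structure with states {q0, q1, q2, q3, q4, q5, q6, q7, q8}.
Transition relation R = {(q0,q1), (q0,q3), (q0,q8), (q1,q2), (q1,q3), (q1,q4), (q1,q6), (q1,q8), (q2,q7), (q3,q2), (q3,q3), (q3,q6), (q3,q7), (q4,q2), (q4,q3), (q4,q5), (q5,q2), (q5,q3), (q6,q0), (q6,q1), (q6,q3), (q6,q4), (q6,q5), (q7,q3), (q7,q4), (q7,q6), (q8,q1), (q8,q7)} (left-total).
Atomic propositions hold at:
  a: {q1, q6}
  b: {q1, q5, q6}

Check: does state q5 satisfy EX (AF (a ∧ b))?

No

Sat(a ∧ b) = {q1, q6}
AF (a ∧ b): least fixpoint, start Z0 = {q1, q6}, add states with every successor in Z. Already a fixed point.
Sat(AF (a ∧ b)) = {q1, q6}
Sat(EX (AF (a ∧ b))) = {s : some successor in {q1, q6}} = {q0, q1, q3, q6, q7, q8}
q5 ∉ Sat(EX (AF (a ∧ b))) = {q0, q1, q3, q6, q7, q8}, so the formula does not hold at q5.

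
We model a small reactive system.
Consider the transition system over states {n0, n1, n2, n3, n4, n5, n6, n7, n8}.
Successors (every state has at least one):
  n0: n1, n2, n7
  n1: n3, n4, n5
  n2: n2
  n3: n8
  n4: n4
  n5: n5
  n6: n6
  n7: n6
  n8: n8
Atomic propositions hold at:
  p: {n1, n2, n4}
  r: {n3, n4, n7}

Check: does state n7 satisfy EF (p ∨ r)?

Yes

Sat(p ∨ r) = {n1, n2, n3, n4, n7}
EF (p ∨ r): least fixpoint, start Z0 = {n1, n2, n3, n4, n7}, add states with some successor in Z. Z1 = {n0, n1, n2, n3, n4, n7}; fixed.
Sat(EF (p ∨ r)) = {n0, n1, n2, n3, n4, n7}
n7 ∈ Sat(EF (p ∨ r)) = {n0, n1, n2, n3, n4, n7}, so the formula holds at n7.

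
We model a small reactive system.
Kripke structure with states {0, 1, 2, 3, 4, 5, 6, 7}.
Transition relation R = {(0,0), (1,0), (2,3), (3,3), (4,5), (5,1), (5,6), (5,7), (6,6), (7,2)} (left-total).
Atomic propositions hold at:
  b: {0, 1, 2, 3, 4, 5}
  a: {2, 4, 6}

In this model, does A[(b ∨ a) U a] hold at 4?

Yes

Sat(b ∨ a) = {0, 1, 2, 3, 4, 5, 6}
A[(b ∨ a) U a]: least fixpoint, start Z0 = Sat(a) = {2, 4, 6}, add states in Sat(b ∨ a) with every successor in Z. Already a fixed point.
Sat(A[(b ∨ a) U a]) = {2, 4, 6}
4 ∈ Sat(A[(b ∨ a) U a]) = {2, 4, 6}, so the formula holds at 4.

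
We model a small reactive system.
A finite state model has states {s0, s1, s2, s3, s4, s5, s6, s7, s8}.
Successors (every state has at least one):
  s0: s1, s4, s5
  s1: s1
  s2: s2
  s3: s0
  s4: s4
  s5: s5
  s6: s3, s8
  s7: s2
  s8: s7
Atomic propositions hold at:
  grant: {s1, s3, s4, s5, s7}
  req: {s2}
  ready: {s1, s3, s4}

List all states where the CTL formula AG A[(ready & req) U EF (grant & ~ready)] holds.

{s5}

Sat(ready & req) = ∅
Sat(~ready) = {s0, s2, s5, s6, s7, s8}
Sat(grant & ~ready) = {s5, s7}
EF (grant & ~ready): least fixpoint, start Z0 = {s5, s7}, add states with some successor in Z. Z1 = {s0, s5, s7, s8}; Z2 = {s0, s3, s5, s6, s7, s8}; fixed.
Sat(EF (grant & ~ready)) = {s0, s3, s5, s6, s7, s8}
A[(ready & req) U EF (grant & ~ready)]: least fixpoint, start Z0 = Sat(EF (grant & ~ready)) = {s0, s3, s5, s6, s7, s8}, add states in Sat(ready & req) with every successor in Z. Already a fixed point.
Sat(A[(ready & req) U EF (grant & ~ready)]) = {s0, s3, s5, s6, s7, s8}
AG A[(ready & req) U EF (grant & ~ready)]: greatest fixpoint, start Z0 = {s0, s3, s5, s6, s7, s8}, keep only states in Sat with every successor in Z. Z1 = {s3, s5, s6, s8}; Z2 = {s5, s6}; Z3 = {s5}; fixed.
Sat(AG A[(ready & req) U EF (grant & ~ready)]) = {s5}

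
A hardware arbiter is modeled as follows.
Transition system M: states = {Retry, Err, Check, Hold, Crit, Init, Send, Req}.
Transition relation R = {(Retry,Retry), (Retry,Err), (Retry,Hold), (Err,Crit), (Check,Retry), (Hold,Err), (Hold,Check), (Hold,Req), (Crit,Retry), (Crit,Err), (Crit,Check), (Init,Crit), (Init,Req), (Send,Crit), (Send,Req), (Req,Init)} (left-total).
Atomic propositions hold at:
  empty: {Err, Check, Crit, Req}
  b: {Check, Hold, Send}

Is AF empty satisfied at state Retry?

No

AF empty: least fixpoint, start Z0 = {Err, Check, Crit, Req}, add states with every successor in Z. Z1 = {Err, Check, Hold, Crit, Init, Send, Req}; fixed.
Sat(AF empty) = {Err, Check, Hold, Crit, Init, Send, Req}
Retry ∉ Sat(AF empty) = {Err, Check, Hold, Crit, Init, Send, Req}, so the formula does not hold at Retry.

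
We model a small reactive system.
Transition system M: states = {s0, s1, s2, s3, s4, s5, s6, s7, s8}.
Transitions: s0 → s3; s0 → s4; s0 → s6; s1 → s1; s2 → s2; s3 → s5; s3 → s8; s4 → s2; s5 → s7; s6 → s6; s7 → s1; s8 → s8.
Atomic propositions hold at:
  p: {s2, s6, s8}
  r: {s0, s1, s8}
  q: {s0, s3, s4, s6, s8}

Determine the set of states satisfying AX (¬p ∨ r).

Sat(¬p) = {s0, s1, s3, s4, s5, s7}
Sat(¬p ∨ r) = {s0, s1, s3, s4, s5, s7, s8}
Sat(AX (¬p ∨ r)) = {s : every successor in {s0, s1, s3, s4, s5, s7, s8}} = {s1, s3, s5, s7, s8}

{s1, s3, s5, s7, s8}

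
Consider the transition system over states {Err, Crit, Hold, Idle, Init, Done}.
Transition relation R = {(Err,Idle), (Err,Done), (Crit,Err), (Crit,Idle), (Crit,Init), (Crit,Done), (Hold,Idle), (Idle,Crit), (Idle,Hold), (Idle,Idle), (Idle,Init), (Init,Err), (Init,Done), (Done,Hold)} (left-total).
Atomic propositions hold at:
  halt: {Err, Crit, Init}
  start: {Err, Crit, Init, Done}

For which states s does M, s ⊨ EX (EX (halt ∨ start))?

Sat(halt ∨ start) = {Err, Crit, Init, Done}
Sat(EX (halt ∨ start)) = {s : some successor in {Err, Crit, Init, Done}} = {Err, Crit, Idle, Init}
Sat(EX (EX (halt ∨ start))) = {s : some successor in {Err, Crit, Idle, Init}} = {Err, Crit, Hold, Idle, Init}

{Err, Crit, Hold, Idle, Init}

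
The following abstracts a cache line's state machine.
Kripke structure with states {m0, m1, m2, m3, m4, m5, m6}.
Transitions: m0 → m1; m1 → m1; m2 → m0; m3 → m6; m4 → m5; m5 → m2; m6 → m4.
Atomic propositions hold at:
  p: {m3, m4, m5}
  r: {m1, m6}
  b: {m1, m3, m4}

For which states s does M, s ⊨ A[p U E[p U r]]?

E[p U r]: least fixpoint, start Z0 = Sat(r) = {m1, m6}, add states in Sat(p) with some successor in Z. Z1 = {m1, m3, m6}; fixed.
Sat(E[p U r]) = {m1, m3, m6}
A[p U E[p U r]]: least fixpoint, start Z0 = Sat(E[p U r]) = {m1, m3, m6}, add states in Sat(p) with every successor in Z. Already a fixed point.
Sat(A[p U E[p U r]]) = {m1, m3, m6}

{m1, m3, m6}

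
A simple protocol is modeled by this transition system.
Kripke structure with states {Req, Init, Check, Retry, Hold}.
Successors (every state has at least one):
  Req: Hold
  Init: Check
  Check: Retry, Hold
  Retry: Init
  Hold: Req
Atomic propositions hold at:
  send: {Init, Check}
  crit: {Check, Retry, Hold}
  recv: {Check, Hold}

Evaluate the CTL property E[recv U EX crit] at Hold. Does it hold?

Yes

Sat(EX crit) = {s : some successor in {Check, Retry, Hold}} = {Req, Init, Check}
E[recv U EX crit]: least fixpoint, start Z0 = Sat(EX crit) = {Req, Init, Check}, add states in Sat(recv) with some successor in Z. Z1 = {Req, Init, Check, Hold}; fixed.
Sat(E[recv U EX crit]) = {Req, Init, Check, Hold}
Hold ∈ Sat(E[recv U EX crit]) = {Req, Init, Check, Hold}, so the formula holds at Hold.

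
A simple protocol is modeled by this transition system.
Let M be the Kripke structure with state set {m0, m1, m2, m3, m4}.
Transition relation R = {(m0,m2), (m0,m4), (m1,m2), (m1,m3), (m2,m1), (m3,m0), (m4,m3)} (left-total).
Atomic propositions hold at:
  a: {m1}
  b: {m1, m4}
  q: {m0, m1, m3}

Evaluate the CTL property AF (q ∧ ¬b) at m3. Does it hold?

Sat(¬b) = {m0, m2, m3}
Sat(q ∧ ¬b) = {m0, m3}
AF (q ∧ ¬b): least fixpoint, start Z0 = {m0, m3}, add states with every successor in Z. Z1 = {m0, m3, m4}; fixed.
Sat(AF (q ∧ ¬b)) = {m0, m3, m4}
m3 ∈ Sat(AF (q ∧ ¬b)) = {m0, m3, m4}, so the formula holds at m3.

Yes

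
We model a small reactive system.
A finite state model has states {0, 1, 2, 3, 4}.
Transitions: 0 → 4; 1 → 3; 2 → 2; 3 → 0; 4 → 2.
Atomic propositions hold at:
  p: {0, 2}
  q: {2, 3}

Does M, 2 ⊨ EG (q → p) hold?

Yes

Sat(q → p) = {0, 1, 2, 4}
EG (q → p): greatest fixpoint, start Z0 = {0, 1, 2, 4}, keep only states in Sat with some successor in Z. Z1 = {0, 2, 4}; fixed.
Sat(EG (q → p)) = {0, 2, 4}
2 ∈ Sat(EG (q → p)) = {0, 2, 4}, so the formula holds at 2.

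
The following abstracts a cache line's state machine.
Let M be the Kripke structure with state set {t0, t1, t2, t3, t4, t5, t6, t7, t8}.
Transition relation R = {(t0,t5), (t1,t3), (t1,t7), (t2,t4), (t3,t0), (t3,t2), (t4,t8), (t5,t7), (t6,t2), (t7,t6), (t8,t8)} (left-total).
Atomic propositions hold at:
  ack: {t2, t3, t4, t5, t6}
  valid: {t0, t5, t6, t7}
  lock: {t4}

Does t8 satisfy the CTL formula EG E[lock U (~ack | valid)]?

Sat(~ack) = {t0, t1, t7, t8}
Sat(~ack | valid) = {t0, t1, t5, t6, t7, t8}
E[lock U (~ack | valid)]: least fixpoint, start Z0 = Sat((~ack | valid)) = {t0, t1, t5, t6, t7, t8}, add states in Sat(lock) with some successor in Z. Z1 = {t0, t1, t4, t5, t6, t7, t8}; fixed.
Sat(E[lock U (~ack | valid)]) = {t0, t1, t4, t5, t6, t7, t8}
EG E[lock U (~ack | valid)]: greatest fixpoint, start Z0 = {t0, t1, t4, t5, t6, t7, t8}, keep only states in Sat with some successor in Z. Z1 = {t0, t1, t4, t5, t7, t8}; Z2 = {t0, t1, t4, t5, t8}; Z3 = {t0, t4, t8}; Z4 = {t4, t8}; fixed.
Sat(EG E[lock U (~ack | valid)]) = {t4, t8}
t8 ∈ Sat(EG E[lock U (~ack | valid)]) = {t4, t8}, so the formula holds at t8.

Yes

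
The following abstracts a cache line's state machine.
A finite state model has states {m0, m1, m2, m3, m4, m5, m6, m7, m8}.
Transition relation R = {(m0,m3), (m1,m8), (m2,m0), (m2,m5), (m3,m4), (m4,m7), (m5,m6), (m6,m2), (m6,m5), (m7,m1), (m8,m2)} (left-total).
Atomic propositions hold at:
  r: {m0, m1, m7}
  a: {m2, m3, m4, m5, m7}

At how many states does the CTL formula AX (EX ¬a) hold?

Sat(¬a) = {m0, m1, m6, m8}
Sat(EX ¬a) = {s : some successor in {m0, m1, m6, m8}} = {m1, m2, m5, m7}
Sat(AX (EX ¬a)) = {s : every successor in {m1, m2, m5, m7}} = {m4, m6, m7, m8}
|Sat(AX (EX ¬a))| = |{m4, m6, m7, m8}| = 4.

4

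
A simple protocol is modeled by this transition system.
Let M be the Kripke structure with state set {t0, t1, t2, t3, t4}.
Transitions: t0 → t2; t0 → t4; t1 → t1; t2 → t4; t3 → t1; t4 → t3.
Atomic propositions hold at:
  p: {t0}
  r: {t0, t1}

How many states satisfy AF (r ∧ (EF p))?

1

EF p: least fixpoint, start Z0 = {t0}, add states with some successor in Z. Already a fixed point.
Sat(EF p) = {t0}
Sat(r ∧ (EF p)) = {t0}
AF (r ∧ (EF p)): least fixpoint, start Z0 = {t0}, add states with every successor in Z. Already a fixed point.
Sat(AF (r ∧ (EF p))) = {t0}
|Sat(AF (r ∧ (EF p)))| = |{t0}| = 1.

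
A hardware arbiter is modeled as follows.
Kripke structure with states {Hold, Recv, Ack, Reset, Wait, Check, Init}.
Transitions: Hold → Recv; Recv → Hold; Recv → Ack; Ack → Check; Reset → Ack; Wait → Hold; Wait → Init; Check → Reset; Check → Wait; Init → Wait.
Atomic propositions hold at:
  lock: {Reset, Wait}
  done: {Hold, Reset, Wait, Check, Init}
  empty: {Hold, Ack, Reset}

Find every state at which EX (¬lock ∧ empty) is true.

Sat(¬lock) = {Hold, Recv, Ack, Check, Init}
Sat(¬lock ∧ empty) = {Hold, Ack}
Sat(EX (¬lock ∧ empty)) = {s : some successor in {Hold, Ack}} = {Recv, Reset, Wait}

{Recv, Reset, Wait}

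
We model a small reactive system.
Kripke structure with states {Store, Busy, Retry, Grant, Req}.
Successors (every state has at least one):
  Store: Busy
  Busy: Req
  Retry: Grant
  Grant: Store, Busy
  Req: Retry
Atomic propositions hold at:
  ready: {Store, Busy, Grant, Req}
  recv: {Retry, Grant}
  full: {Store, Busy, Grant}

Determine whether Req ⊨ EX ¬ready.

Sat(¬ready) = {Retry}
Sat(EX ¬ready) = {s : some successor in {Retry}} = {Req}
Req ∈ Sat(EX ¬ready) = {Req}, so the formula holds at Req.

Yes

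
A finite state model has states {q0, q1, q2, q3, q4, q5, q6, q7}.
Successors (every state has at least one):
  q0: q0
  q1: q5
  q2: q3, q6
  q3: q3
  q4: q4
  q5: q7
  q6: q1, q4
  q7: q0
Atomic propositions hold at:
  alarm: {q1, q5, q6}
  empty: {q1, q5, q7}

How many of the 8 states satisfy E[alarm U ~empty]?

5

Sat(~empty) = {q0, q2, q3, q4, q6}
E[alarm U ~empty]: least fixpoint, start Z0 = Sat(~empty) = {q0, q2, q3, q4, q6}, add states in Sat(alarm) with some successor in Z. Already a fixed point.
Sat(E[alarm U ~empty]) = {q0, q2, q3, q4, q6}
|Sat(E[alarm U ~empty])| = |{q0, q2, q3, q4, q6}| = 5.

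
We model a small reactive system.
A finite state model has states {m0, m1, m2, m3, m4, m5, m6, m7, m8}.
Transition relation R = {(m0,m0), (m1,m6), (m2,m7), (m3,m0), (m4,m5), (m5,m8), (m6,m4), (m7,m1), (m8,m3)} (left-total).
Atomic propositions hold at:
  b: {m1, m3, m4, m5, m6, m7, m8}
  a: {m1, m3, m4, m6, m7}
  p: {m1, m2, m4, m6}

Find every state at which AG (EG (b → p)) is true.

{m0}

Sat(b → p) = {m0, m1, m2, m4, m6}
EG (b → p): greatest fixpoint, start Z0 = {m0, m1, m2, m4, m6}, keep only states in Sat with some successor in Z. Z1 = {m0, m1, m6}; Z2 = {m0, m1}; Z3 = {m0}; fixed.
Sat(EG (b → p)) = {m0}
AG (EG (b → p)): greatest fixpoint, start Z0 = {m0}, keep only states in Sat with every successor in Z. Already a fixed point.
Sat(AG (EG (b → p))) = {m0}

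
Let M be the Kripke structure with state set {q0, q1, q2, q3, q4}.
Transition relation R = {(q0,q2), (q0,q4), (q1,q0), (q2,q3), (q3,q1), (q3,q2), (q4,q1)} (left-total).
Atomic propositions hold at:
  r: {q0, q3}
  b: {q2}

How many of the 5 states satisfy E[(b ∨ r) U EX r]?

4

Sat(b ∨ r) = {q0, q2, q3}
Sat(EX r) = {s : some successor in {q0, q3}} = {q1, q2}
E[(b ∨ r) U EX r]: least fixpoint, start Z0 = Sat(EX r) = {q1, q2}, add states in Sat(b ∨ r) with some successor in Z. Z1 = {q0, q1, q2, q3}; fixed.
Sat(E[(b ∨ r) U EX r]) = {q0, q1, q2, q3}
|Sat(E[(b ∨ r) U EX r])| = |{q0, q1, q2, q3}| = 4.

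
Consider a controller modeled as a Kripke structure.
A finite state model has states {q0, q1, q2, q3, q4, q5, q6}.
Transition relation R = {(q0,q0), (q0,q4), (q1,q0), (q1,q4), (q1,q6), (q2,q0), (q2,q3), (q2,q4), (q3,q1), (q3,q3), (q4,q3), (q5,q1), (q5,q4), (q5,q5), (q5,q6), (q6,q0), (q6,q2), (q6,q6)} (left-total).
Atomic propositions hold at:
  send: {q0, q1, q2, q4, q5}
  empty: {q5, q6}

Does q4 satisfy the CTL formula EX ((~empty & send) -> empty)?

Sat(~empty) = {q0, q1, q2, q3, q4}
Sat(~empty & send) = {q0, q1, q2, q4}
Sat((~empty & send) -> empty) = {q3, q5, q6}
Sat(EX ((~empty & send) -> empty)) = {s : some successor in {q3, q5, q6}} = {q1, q2, q3, q4, q5, q6}
q4 ∈ Sat(EX ((~empty & send) -> empty)) = {q1, q2, q3, q4, q5, q6}, so the formula holds at q4.

Yes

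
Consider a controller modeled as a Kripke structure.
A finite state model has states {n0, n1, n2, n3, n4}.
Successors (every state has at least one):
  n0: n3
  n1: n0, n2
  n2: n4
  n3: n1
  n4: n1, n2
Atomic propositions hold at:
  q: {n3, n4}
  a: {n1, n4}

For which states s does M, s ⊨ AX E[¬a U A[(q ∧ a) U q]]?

{n0, n1, n2}

Sat(¬a) = {n0, n2, n3}
Sat(q ∧ a) = {n4}
A[(q ∧ a) U q]: least fixpoint, start Z0 = Sat(q) = {n3, n4}, add states in Sat(q ∧ a) with every successor in Z. Already a fixed point.
Sat(A[(q ∧ a) U q]) = {n3, n4}
E[¬a U A[(q ∧ a) U q]]: least fixpoint, start Z0 = Sat(A[(q ∧ a) U q]) = {n3, n4}, add states in Sat(¬a) with some successor in Z. Z1 = {n0, n2, n3, n4}; fixed.
Sat(E[¬a U A[(q ∧ a) U q]]) = {n0, n2, n3, n4}
Sat(AX E[¬a U A[(q ∧ a) U q]]) = {s : every successor in {n0, n2, n3, n4}} = {n0, n1, n2}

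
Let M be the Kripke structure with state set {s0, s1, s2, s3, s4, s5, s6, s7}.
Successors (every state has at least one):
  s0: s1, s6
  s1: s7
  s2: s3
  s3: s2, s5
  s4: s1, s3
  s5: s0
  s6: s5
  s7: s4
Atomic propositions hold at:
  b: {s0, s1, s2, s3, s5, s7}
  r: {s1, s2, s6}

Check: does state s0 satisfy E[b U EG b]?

EG b: greatest fixpoint, start Z0 = {s0, s1, s2, s3, s5, s7}, keep only states in Sat with some successor in Z. Z1 = {s0, s1, s2, s3, s5}; Z2 = {s0, s2, s3, s5}; Z3 = {s2, s3, s5}; Z4 = {s2, s3}; fixed.
Sat(EG b) = {s2, s3}
E[b U EG b]: least fixpoint, start Z0 = Sat(EG b) = {s2, s3}, add states in Sat(b) with some successor in Z. Already a fixed point.
Sat(E[b U EG b]) = {s2, s3}
s0 ∉ Sat(E[b U EG b]) = {s2, s3}, so the formula does not hold at s0.

No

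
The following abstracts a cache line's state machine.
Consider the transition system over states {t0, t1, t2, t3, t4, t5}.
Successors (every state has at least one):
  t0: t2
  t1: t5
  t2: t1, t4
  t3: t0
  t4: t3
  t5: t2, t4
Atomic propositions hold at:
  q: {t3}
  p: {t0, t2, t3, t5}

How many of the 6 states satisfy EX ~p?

Sat(~p) = {t1, t4}
Sat(EX ~p) = {s : some successor in {t1, t4}} = {t2, t5}
|Sat(EX ~p)| = |{t2, t5}| = 2.

2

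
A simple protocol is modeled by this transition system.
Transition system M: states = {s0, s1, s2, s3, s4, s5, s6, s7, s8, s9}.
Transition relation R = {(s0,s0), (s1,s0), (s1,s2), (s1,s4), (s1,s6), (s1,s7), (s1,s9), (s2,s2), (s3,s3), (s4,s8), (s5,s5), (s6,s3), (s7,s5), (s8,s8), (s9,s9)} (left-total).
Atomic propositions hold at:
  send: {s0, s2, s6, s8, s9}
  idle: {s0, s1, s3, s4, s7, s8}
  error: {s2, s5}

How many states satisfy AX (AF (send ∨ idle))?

Sat(send ∨ idle) = {s0, s1, s2, s3, s4, s6, s7, s8, s9}
AF (send ∨ idle): least fixpoint, start Z0 = {s0, s1, s2, s3, s4, s6, s7, s8, s9}, add states with every successor in Z. Already a fixed point.
Sat(AF (send ∨ idle)) = {s0, s1, s2, s3, s4, s6, s7, s8, s9}
Sat(AX (AF (send ∨ idle))) = {s : every successor in {s0, s1, s2, s3, s4, s6, s7, s8, s9}} = {s0, s1, s2, s3, s4, s6, s8, s9}
|Sat(AX (AF (send ∨ idle)))| = |{s0, s1, s2, s3, s4, s6, s8, s9}| = 8.

8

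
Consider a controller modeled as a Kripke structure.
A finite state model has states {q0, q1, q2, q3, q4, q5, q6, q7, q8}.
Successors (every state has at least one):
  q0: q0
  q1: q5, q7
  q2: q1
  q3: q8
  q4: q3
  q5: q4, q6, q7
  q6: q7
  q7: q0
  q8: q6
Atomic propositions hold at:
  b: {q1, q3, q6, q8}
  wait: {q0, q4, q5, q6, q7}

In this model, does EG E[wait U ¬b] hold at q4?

Sat(¬b) = {q0, q2, q4, q5, q7}
E[wait U ¬b]: least fixpoint, start Z0 = Sat(¬b) = {q0, q2, q4, q5, q7}, add states in Sat(wait) with some successor in Z. Z1 = {q0, q2, q4, q5, q6, q7}; fixed.
Sat(E[wait U ¬b]) = {q0, q2, q4, q5, q6, q7}
EG E[wait U ¬b]: greatest fixpoint, start Z0 = {q0, q2, q4, q5, q6, q7}, keep only states in Sat with some successor in Z. Z1 = {q0, q5, q6, q7}; fixed.
Sat(EG E[wait U ¬b]) = {q0, q5, q6, q7}
q4 ∉ Sat(EG E[wait U ¬b]) = {q0, q5, q6, q7}, so the formula does not hold at q4.

No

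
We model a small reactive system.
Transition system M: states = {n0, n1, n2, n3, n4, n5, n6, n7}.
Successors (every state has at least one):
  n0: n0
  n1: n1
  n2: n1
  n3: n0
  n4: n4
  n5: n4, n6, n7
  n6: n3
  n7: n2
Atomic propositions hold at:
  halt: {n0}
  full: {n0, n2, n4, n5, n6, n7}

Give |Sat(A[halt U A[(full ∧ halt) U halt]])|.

1

Sat(full ∧ halt) = {n0}
A[(full ∧ halt) U halt]: least fixpoint, start Z0 = Sat(halt) = {n0}, add states in Sat(full ∧ halt) with every successor in Z. Already a fixed point.
Sat(A[(full ∧ halt) U halt]) = {n0}
A[halt U A[(full ∧ halt) U halt]]: least fixpoint, start Z0 = Sat(A[(full ∧ halt) U halt]) = {n0}, add states in Sat(halt) with every successor in Z. Already a fixed point.
Sat(A[halt U A[(full ∧ halt) U halt]]) = {n0}
|Sat(A[halt U A[(full ∧ halt) U halt]])| = |{n0}| = 1.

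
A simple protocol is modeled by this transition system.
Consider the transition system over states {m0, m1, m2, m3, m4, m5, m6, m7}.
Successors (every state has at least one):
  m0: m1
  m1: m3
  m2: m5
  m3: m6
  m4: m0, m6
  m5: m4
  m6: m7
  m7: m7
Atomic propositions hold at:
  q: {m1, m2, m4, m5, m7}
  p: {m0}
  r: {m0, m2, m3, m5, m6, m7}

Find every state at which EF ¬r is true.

Sat(¬r) = {m1, m4}
EF ¬r: least fixpoint, start Z0 = {m1, m4}, add states with some successor in Z. Z1 = {m0, m1, m4, m5}; Z2 = {m0, m1, m2, m4, m5}; fixed.
Sat(EF ¬r) = {m0, m1, m2, m4, m5}

{m0, m1, m2, m4, m5}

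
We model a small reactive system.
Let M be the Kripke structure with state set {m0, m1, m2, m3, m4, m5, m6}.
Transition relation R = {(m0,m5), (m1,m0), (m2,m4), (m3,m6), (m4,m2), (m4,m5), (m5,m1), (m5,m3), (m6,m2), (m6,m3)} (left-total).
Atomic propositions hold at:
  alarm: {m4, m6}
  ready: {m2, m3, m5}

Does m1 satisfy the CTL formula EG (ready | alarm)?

No

Sat(ready | alarm) = {m2, m3, m4, m5, m6}
EG (ready | alarm): greatest fixpoint, start Z0 = {m2, m3, m4, m5, m6}, keep only states in Sat with some successor in Z. Already a fixed point.
Sat(EG (ready | alarm)) = {m2, m3, m4, m5, m6}
m1 ∉ Sat(EG (ready | alarm)) = {m2, m3, m4, m5, m6}, so the formula does not hold at m1.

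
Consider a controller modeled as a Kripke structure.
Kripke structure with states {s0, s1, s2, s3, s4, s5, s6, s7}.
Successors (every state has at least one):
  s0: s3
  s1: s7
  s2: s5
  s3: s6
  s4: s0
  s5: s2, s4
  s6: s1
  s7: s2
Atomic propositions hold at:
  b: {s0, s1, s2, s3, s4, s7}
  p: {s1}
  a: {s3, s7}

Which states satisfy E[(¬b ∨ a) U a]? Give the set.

Sat(¬b) = {s5, s6}
Sat(¬b ∨ a) = {s3, s5, s6, s7}
E[(¬b ∨ a) U a]: least fixpoint, start Z0 = Sat(a) = {s3, s7}, add states in Sat(¬b ∨ a) with some successor in Z. Already a fixed point.
Sat(E[(¬b ∨ a) U a]) = {s3, s7}

{s3, s7}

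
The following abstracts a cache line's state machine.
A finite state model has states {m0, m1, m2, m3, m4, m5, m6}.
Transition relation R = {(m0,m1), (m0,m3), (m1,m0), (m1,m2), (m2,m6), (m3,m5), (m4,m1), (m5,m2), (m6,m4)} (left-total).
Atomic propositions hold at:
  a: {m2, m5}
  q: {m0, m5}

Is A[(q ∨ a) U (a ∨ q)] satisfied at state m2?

Yes

Sat(q ∨ a) = {m0, m2, m5}
Sat(a ∨ q) = {m0, m2, m5}
A[(q ∨ a) U (a ∨ q)]: least fixpoint, start Z0 = Sat((a ∨ q)) = {m0, m2, m5}, add states in Sat(q ∨ a) with every successor in Z. Already a fixed point.
Sat(A[(q ∨ a) U (a ∨ q)]) = {m0, m2, m5}
m2 ∈ Sat(A[(q ∨ a) U (a ∨ q)]) = {m0, m2, m5}, so the formula holds at m2.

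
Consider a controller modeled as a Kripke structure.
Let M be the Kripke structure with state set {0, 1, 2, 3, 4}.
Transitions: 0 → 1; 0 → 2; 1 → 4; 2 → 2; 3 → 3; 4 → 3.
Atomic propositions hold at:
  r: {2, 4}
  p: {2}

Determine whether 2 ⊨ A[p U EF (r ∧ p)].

Sat(r ∧ p) = {2}
EF (r ∧ p): least fixpoint, start Z0 = {2}, add states with some successor in Z. Z1 = {0, 2}; fixed.
Sat(EF (r ∧ p)) = {0, 2}
A[p U EF (r ∧ p)]: least fixpoint, start Z0 = Sat(EF (r ∧ p)) = {0, 2}, add states in Sat(p) with every successor in Z. Already a fixed point.
Sat(A[p U EF (r ∧ p)]) = {0, 2}
2 ∈ Sat(A[p U EF (r ∧ p)]) = {0, 2}, so the formula holds at 2.

Yes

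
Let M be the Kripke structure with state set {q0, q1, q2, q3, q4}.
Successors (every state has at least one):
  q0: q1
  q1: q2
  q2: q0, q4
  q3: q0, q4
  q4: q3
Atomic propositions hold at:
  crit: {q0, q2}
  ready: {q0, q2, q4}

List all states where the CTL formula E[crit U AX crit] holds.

Sat(AX crit) = {s : every successor in {q0, q2}} = {q1}
E[crit U AX crit]: least fixpoint, start Z0 = Sat(AX crit) = {q1}, add states in Sat(crit) with some successor in Z. Z1 = {q0, q1}; Z2 = {q0, q1, q2}; fixed.
Sat(E[crit U AX crit]) = {q0, q1, q2}

{q0, q1, q2}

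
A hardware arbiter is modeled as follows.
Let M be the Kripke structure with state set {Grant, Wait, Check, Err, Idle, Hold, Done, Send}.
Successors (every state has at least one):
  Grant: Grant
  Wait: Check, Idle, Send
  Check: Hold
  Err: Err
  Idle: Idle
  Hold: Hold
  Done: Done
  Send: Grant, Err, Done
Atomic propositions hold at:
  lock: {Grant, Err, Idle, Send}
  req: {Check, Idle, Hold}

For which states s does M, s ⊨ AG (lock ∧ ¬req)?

{Grant, Err}

Sat(¬req) = {Grant, Wait, Err, Done, Send}
Sat(lock ∧ ¬req) = {Grant, Err, Send}
AG (lock ∧ ¬req): greatest fixpoint, start Z0 = {Grant, Err, Send}, keep only states in Sat with every successor in Z. Z1 = {Grant, Err}; fixed.
Sat(AG (lock ∧ ¬req)) = {Grant, Err}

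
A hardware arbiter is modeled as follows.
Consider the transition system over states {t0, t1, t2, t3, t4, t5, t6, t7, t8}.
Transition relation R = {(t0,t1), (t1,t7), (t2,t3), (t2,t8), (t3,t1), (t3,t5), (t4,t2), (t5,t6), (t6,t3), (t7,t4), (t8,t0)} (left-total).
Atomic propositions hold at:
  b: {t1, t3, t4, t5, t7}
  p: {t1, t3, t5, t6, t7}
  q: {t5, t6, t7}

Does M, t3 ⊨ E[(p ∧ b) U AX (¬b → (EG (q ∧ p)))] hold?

Yes

Sat(p ∧ b) = {t1, t3, t5, t7}
Sat(¬b) = {t0, t2, t6, t8}
Sat(q ∧ p) = {t5, t6, t7}
EG (q ∧ p): greatest fixpoint, start Z0 = {t5, t6, t7}, keep only states in Sat with some successor in Z. Z1 = {t5}; Z2 = ∅; fixed.
Sat(EG (q ∧ p)) = ∅
Sat(¬b → (EG (q ∧ p))) = {t1, t3, t4, t5, t7}
Sat(AX (¬b → (EG (q ∧ p)))) = {s : every successor in {t1, t3, t4, t5, t7}} = {t0, t1, t3, t6, t7}
E[(p ∧ b) U AX (¬b → (EG (q ∧ p)))]: least fixpoint, start Z0 = Sat(AX (¬b → (EG (q ∧ p)))) = {t0, t1, t3, t6, t7}, add states in Sat(p ∧ b) with some successor in Z. Z1 = {t0, t1, t3, t5, t6, t7}; fixed.
Sat(E[(p ∧ b) U AX (¬b → (EG (q ∧ p)))]) = {t0, t1, t3, t5, t6, t7}
t3 ∈ Sat(E[(p ∧ b) U AX (¬b → (EG (q ∧ p)))]) = {t0, t1, t3, t5, t6, t7}, so the formula holds at t3.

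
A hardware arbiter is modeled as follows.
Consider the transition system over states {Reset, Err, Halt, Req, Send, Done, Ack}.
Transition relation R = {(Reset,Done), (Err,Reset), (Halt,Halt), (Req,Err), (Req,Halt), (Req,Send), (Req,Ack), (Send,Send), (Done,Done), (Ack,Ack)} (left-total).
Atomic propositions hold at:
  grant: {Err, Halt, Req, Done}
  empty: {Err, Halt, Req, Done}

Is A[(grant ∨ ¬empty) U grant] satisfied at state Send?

No

Sat(¬empty) = {Reset, Send, Ack}
Sat(grant ∨ ¬empty) = {Reset, Err, Halt, Req, Send, Done, Ack}
A[(grant ∨ ¬empty) U grant]: least fixpoint, start Z0 = Sat(grant) = {Err, Halt, Req, Done}, add states in Sat(grant ∨ ¬empty) with every successor in Z. Z1 = {Reset, Err, Halt, Req, Done}; fixed.
Sat(A[(grant ∨ ¬empty) U grant]) = {Reset, Err, Halt, Req, Done}
Send ∉ Sat(A[(grant ∨ ¬empty) U grant]) = {Reset, Err, Halt, Req, Done}, so the formula does not hold at Send.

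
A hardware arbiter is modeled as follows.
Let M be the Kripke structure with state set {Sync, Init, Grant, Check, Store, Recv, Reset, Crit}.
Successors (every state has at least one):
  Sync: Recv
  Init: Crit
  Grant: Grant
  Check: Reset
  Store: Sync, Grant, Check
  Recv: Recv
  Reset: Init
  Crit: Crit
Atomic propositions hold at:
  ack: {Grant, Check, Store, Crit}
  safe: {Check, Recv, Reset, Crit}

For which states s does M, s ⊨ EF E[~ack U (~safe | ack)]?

{Sync, Init, Grant, Check, Store, Reset, Crit}

Sat(~ack) = {Sync, Init, Recv, Reset}
Sat(~safe) = {Sync, Init, Grant, Store}
Sat(~safe | ack) = {Sync, Init, Grant, Check, Store, Crit}
E[~ack U (~safe | ack)]: least fixpoint, start Z0 = Sat((~safe | ack)) = {Sync, Init, Grant, Check, Store, Crit}, add states in Sat(~ack) with some successor in Z. Z1 = {Sync, Init, Grant, Check, Store, Reset, Crit}; fixed.
Sat(E[~ack U (~safe | ack)]) = {Sync, Init, Grant, Check, Store, Reset, Crit}
EF E[~ack U (~safe | ack)]: least fixpoint, start Z0 = {Sync, Init, Grant, Check, Store, Reset, Crit}, add states with some successor in Z. Already a fixed point.
Sat(EF E[~ack U (~safe | ack)]) = {Sync, Init, Grant, Check, Store, Reset, Crit}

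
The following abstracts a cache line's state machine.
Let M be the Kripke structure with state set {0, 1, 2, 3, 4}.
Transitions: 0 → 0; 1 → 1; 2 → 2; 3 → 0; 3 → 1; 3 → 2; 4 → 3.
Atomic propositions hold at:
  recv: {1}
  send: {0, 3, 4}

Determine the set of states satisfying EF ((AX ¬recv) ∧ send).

Sat(¬recv) = {0, 2, 3, 4}
Sat(AX ¬recv) = {s : every successor in {0, 2, 3, 4}} = {0, 2, 4}
Sat((AX ¬recv) ∧ send) = {0, 4}
EF ((AX ¬recv) ∧ send): least fixpoint, start Z0 = {0, 4}, add states with some successor in Z. Z1 = {0, 3, 4}; fixed.
Sat(EF ((AX ¬recv) ∧ send)) = {0, 3, 4}

{0, 3, 4}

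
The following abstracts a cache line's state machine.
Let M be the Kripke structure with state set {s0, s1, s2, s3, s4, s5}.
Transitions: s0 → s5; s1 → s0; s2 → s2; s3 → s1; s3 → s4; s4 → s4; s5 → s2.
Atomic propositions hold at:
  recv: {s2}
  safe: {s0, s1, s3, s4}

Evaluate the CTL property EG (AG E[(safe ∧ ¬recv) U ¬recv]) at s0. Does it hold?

Sat(¬recv) = {s0, s1, s3, s4, s5}
Sat(safe ∧ ¬recv) = {s0, s1, s3, s4}
E[(safe ∧ ¬recv) U ¬recv]: least fixpoint, start Z0 = Sat(¬recv) = {s0, s1, s3, s4, s5}, add states in Sat(safe ∧ ¬recv) with some successor in Z. Already a fixed point.
Sat(E[(safe ∧ ¬recv) U ¬recv]) = {s0, s1, s3, s4, s5}
AG E[(safe ∧ ¬recv) U ¬recv]: greatest fixpoint, start Z0 = {s0, s1, s3, s4, s5}, keep only states in Sat with every successor in Z. Z1 = {s0, s1, s3, s4}; Z2 = {s1, s3, s4}; Z3 = {s3, s4}; Z4 = {s4}; fixed.
Sat(AG E[(safe ∧ ¬recv) U ¬recv]) = {s4}
EG (AG E[(safe ∧ ¬recv) U ¬recv]): greatest fixpoint, start Z0 = {s4}, keep only states in Sat with some successor in Z. Already a fixed point.
Sat(EG (AG E[(safe ∧ ¬recv) U ¬recv])) = {s4}
s0 ∉ Sat(EG (AG E[(safe ∧ ¬recv) U ¬recv])) = {s4}, so the formula does not hold at s0.

No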